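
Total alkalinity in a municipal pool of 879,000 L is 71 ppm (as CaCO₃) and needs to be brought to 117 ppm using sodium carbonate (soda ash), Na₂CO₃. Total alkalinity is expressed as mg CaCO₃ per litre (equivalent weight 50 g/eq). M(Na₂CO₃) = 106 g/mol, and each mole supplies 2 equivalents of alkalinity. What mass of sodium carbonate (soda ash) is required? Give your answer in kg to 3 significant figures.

42.9 kg

Alkalinity to add: (117 − 71) = 46 mg/L as CaCO₃ × 879,000 L = 40,430 g as CaCO₃.
Equivalents: 40,430 g ÷ 50 g/eq = 808.7 eq.
Each mole of Na₂CO₃ supplies 2 eq, so 808.7 / 2 = 404.3 mol.
Mass: 404.3 mol × 106 g/mol = 42,860 g.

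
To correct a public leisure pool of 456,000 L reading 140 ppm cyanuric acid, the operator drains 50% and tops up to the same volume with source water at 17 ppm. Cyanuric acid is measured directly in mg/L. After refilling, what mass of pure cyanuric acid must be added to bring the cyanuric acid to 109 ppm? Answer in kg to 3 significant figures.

After draining 50% and refilling: 140 × 0.50 + 17 × 0.50 = 78.5 ppm.
Deficit to target: 109 − 78.5 = 30.5 mg/L.
Mass: 30.5 mg/L × 456,000 L = 13,910 g cyanuric acid.

13.9 kg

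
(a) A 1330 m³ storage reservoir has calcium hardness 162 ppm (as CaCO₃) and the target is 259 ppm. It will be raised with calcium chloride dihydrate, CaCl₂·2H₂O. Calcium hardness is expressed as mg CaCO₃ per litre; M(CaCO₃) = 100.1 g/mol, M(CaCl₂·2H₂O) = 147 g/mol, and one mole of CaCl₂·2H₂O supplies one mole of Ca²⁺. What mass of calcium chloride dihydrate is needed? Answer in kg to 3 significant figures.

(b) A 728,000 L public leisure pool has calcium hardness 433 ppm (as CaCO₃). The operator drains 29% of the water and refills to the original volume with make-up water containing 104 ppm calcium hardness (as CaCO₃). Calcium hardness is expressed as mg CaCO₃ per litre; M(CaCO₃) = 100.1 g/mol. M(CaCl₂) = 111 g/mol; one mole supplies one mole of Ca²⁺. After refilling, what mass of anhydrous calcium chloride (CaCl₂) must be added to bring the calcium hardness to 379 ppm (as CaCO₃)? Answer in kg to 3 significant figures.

(a) 189 kg; (b) 33.4 kg

(a) Volume: 1330 m³ = 1,330,000 L.
(a) Hardness to add: (259 − 162) = 97 mg/L as CaCO₃ × 1,330,000 L = 129,000 g as CaCO₃.
(a) Moles of Ca²⁺ (1 mol Ca²⁺ ≡ 1 mol CaCO₃): 129,000 / 100.1 g/mol = 1289 mol.
(a) Mass of CaCl₂·2H₂O: 1289 × 147 = 189,500 g.

(b) After draining 29% and refilling: 433 × 0.71 + 104 × 0.29 = 337.59 ppm.
(b) Deficit to target: 379 − 337.59 = 41.41 mg/L.
(b) As CaCO₃: 41.41 mg/L × 728,000 L = 30,150 g; ÷ 100.1 = 301.2 mol Ca²⁺.
(b) Mass: 301.2 × 111 = 33,430 g.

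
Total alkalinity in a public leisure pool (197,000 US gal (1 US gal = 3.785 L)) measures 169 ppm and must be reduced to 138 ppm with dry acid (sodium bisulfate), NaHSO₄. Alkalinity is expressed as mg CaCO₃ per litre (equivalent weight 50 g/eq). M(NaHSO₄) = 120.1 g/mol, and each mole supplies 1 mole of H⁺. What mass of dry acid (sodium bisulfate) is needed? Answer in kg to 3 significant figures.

55.5 kg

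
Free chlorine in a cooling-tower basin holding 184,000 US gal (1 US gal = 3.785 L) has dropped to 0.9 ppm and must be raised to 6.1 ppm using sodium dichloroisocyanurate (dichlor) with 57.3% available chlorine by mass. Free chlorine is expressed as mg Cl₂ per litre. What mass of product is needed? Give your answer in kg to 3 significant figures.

6.32 kg

Volume: 184,000 US gal × 3.785 L/gal = 696,440 L.
Chlorine deficit: 6.1 − 0.9 = 5.2 ppm = 5.2 mg/L as Cl₂.
Cl₂ equivalent needed: 5.2 mg/L × 696,440 L = 3,621,000 mg = 3621 g.
Product at 57.3% available chlorine: 3621 / 0.573 = 6320 g.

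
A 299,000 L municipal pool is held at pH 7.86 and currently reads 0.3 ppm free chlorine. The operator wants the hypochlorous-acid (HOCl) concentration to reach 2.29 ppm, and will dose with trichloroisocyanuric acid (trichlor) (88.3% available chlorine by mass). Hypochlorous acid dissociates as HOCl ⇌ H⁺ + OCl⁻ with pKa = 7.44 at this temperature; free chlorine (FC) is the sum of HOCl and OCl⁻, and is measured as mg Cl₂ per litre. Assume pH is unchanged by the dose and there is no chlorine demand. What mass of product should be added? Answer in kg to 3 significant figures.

[OCl⁻]/[HOCl] = 10^(pH − pKa) = 10^(7.86 − 7.44) = 2.63; fraction as HOCl = 1/(1 + 2.63) = 0.2755.
Free chlorine required for 2.29 ppm HOCl: 2.29 / 0.2755 = 8.313 ppm.
FC to add: 8.313 − 0.3 = 8.013 mg/L as Cl₂.
Cl₂ equivalent: 8.013 mg/L × 299,000 L = 2396 g.
Product at 88.3% available Cl: 2396 / 0.883 = 2713 g.

2.71 kg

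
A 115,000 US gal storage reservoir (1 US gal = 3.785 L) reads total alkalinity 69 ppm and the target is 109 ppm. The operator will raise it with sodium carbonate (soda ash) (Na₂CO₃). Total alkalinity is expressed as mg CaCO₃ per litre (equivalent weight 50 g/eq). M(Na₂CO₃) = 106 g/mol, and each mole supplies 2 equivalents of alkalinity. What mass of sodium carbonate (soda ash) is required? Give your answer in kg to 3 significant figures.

18.5 kg

Volume: 115,000 US gal × 3.785 L/gal = 435,275 L.
Alkalinity to add: (109 − 69) = 40 mg/L as CaCO₃ × 435,275 L = 17,410 g as CaCO₃.
Equivalents: 17,410 g ÷ 50 g/eq = 348.2 eq.
Each mole of Na₂CO₃ supplies 2 eq, so 348.2 / 2 = 174.1 mol.
Mass: 174.1 mol × 106 g/mol = 18,460 g.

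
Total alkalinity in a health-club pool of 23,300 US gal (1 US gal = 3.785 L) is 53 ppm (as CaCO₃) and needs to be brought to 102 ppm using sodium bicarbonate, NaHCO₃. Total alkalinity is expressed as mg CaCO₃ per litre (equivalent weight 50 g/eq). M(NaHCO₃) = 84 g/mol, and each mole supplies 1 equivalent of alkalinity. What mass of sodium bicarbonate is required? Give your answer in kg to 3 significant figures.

Volume: 23,300 US gal × 3.785 L/gal = 88,190 L.
Alkalinity to add: (102 − 53) = 49 mg/L as CaCO₃ × 88,190 L = 4321 g as CaCO₃.
Equivalents: 4321 g ÷ 50 g/eq = 86.43 eq.
NaHCO₃ supplies 1 eq per mole → 86.43 mol.
Mass: 86.43 mol × 84 g/mol = 7260 g.

7.26 kg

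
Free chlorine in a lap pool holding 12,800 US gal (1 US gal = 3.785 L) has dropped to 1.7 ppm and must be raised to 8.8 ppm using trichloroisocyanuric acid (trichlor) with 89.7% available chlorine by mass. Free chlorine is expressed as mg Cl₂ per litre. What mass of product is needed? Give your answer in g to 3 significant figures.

Volume: 12,800 US gal × 3.785 L/gal = 48,448 L.
Chlorine deficit: 8.8 − 1.7 = 7.1 ppm = 7.1 mg/L as Cl₂.
Cl₂ equivalent needed: 7.1 mg/L × 48,448 L = 344,000 mg = 344 g.
Product at 89.7% available chlorine: 344 / 0.897 = 383.5 g.

383 g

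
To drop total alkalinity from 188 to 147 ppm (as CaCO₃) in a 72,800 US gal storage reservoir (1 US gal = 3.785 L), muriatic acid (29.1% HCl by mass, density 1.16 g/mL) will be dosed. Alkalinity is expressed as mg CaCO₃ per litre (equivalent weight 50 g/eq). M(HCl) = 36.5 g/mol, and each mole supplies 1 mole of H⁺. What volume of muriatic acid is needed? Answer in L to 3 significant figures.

Volume: 72,800 US gal × 3.785 L/gal = 275,548 L.
Alkalinity to neutralize: (188 − 147) = 41 mg/L as CaCO₃ × 275,548 L = 11,300 g as CaCO₃.
Equivalents of H⁺ required: 11,300 ÷ 50 g/eq = 225.9 eq = 225.9 mol HCl.
Mass of HCl: 225.9 × 36.5 = 8247 g.
Mass of 29.1% solution: 8247 / 0.291 = 28,340 g.
Volume: 28,340 g ÷ 1.16 g/mL = 24,430 mL.

24.4 L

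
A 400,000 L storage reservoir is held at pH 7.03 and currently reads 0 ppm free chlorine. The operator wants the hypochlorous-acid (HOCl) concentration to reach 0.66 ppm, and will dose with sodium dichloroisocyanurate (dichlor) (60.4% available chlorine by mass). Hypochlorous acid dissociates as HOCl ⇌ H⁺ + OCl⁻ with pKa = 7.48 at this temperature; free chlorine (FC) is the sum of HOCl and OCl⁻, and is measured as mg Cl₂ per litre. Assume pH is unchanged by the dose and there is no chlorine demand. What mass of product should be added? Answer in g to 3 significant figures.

592 g

[OCl⁻]/[HOCl] = 10^(pH − pKa) = 10^(7.03 − 7.48) = 0.3548; fraction as HOCl = 1/(1 + 0.3548) = 0.7381.
Free chlorine required for 0.66 ppm HOCl: 0.66 / 0.7381 = 0.8942 ppm.
FC to add: 0.8942 − 0 = 0.8942 mg/L as Cl₂.
Cl₂ equivalent: 0.8942 mg/L × 400,000 L = 357.7 g.
Product at 60.4% available Cl: 357.7 / 0.604 = 592.2 g.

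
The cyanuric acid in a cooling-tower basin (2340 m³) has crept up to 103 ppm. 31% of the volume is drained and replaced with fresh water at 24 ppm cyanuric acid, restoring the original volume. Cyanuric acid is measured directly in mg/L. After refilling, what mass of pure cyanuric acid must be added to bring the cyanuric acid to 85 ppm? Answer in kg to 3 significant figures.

15.2 kg

Volume: 2340 m³ = 2,340,000 L.
After draining 31% and refilling: 103 × 0.69 + 24 × 0.31 = 78.51 ppm.
Deficit to target: 85 − 78.51 = 6.49 mg/L.
Mass: 6.49 mg/L × 2,340,000 L = 15,190 g cyanuric acid.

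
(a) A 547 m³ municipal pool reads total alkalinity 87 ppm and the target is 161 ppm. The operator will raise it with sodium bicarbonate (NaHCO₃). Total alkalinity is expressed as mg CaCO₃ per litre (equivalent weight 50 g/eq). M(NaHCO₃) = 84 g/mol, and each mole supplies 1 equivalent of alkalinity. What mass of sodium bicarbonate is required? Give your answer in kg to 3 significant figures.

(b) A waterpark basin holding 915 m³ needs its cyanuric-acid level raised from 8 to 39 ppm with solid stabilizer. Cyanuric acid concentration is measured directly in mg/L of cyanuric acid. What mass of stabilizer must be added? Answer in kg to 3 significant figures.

(a) 68.0 kg; (b) 28.4 kg

(a) Volume: 547 m³ = 547,000 L.
(a) Alkalinity to add: (161 − 87) = 74 mg/L as CaCO₃ × 547,000 L = 40,480 g as CaCO₃.
(a) Equivalents: 40,480 g ÷ 50 g/eq = 809.6 eq.
(a) NaHCO₃ supplies 1 eq per mole → 809.6 mol.
(a) Mass: 809.6 mol × 84 g/mol = 68,000 g.

(b) Volume: 915 m³ = 915,000 L.
(b) CYA to add: (39 − 8) = 31 mg/L × 915,000 L = 28,360 g cyanuric acid.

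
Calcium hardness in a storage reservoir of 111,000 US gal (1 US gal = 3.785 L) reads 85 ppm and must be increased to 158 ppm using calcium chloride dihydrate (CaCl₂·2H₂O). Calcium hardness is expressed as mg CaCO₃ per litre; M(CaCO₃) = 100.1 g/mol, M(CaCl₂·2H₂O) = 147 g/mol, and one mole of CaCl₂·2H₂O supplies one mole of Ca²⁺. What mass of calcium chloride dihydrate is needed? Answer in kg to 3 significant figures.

Volume: 111,000 US gal × 3.785 L/gal = 420,135 L.
Hardness to add: (158 − 85) = 73 mg/L as CaCO₃ × 420,135 L = 30,670 g as CaCO₃.
Moles of Ca²⁺ (1 mol Ca²⁺ ≡ 1 mol CaCO₃): 30,670 / 100.1 g/mol = 306.4 mol.
Mass of CaCl₂·2H₂O: 306.4 × 147 = 45,040 g.

45.0 kg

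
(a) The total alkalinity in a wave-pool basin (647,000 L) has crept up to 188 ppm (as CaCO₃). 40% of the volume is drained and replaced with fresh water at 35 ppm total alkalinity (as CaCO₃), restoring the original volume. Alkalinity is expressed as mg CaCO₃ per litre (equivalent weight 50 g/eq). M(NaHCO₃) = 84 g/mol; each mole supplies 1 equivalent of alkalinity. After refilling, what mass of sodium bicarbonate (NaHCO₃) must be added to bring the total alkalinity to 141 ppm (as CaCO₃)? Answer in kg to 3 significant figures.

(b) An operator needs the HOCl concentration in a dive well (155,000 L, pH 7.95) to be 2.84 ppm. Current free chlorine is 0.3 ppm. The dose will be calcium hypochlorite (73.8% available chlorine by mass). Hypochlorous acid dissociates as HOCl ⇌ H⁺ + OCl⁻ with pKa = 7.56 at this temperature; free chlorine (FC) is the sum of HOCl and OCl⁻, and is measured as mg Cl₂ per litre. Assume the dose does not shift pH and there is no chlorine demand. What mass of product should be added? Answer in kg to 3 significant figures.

(a) 15.4 kg; (b) 2.00 kg

(a) After draining 40% and refilling: 188 × 0.60 + 35 × 0.40 = 126.8 ppm.
(a) Deficit to target: 141 − 126.8 = 14.2 mg/L.
(a) As CaCO₃: 14.2 mg/L × 647,000 L = 9187 g; ÷ 50 g/eq ÷ 1 = 183.7 mol NaHCO₃.
(a) Mass: 183.7 × 84 = 15,430 g.

(b) [OCl⁻]/[HOCl] = 10^(pH − pKa) = 10^(7.95 − 7.56) = 2.455; fraction as HOCl = 1/(1 + 2.455) = 0.2895.
(b) Free chlorine required for 2.84 ppm HOCl: 2.84 / 0.2895 = 9.811 ppm.
(b) FC to add: 9.811 − 0.3 = 9.511 mg/L as Cl₂.
(b) Cl₂ equivalent: 9.511 mg/L × 155,000 L = 1474 g.
(b) Product at 73.8% available Cl: 1474 / 0.738 = 1998 g.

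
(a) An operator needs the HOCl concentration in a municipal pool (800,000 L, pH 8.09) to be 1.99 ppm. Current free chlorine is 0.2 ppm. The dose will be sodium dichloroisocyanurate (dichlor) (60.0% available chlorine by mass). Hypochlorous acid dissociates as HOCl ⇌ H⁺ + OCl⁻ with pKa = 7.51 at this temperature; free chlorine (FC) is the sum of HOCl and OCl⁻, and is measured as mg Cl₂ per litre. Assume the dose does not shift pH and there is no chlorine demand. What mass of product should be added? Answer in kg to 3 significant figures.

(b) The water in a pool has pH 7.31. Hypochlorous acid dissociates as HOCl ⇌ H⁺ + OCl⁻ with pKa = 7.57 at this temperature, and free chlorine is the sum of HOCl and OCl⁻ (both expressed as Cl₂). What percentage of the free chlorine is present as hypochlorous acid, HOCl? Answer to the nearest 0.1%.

(a) [OCl⁻]/[HOCl] = 10^(pH − pKa) = 10^(8.09 − 7.51) = 3.802; fraction as HOCl = 1/(1 + 3.802) = 0.2083.
(a) Free chlorine required for 1.99 ppm HOCl: 1.99 / 0.2083 = 9.556 ppm.
(a) FC to add: 9.556 − 0.2 = 9.356 mg/L as Cl₂.
(a) Cl₂ equivalent: 9.356 mg/L × 800,000 L = 7485 g.
(a) Product at 60.0% available Cl: 7485 / 0.6 = 12,470 g.

(b) [OCl⁻]/[HOCl] = 10^(pH − pKa) = 10^(7.31 − 7.57) = 10^-0.26 = 0.5495.
(b) Fraction as HOCl = 1 / (1 + 0.5495) = 0.6454.

(a) 12.5 kg; (b) 64.5%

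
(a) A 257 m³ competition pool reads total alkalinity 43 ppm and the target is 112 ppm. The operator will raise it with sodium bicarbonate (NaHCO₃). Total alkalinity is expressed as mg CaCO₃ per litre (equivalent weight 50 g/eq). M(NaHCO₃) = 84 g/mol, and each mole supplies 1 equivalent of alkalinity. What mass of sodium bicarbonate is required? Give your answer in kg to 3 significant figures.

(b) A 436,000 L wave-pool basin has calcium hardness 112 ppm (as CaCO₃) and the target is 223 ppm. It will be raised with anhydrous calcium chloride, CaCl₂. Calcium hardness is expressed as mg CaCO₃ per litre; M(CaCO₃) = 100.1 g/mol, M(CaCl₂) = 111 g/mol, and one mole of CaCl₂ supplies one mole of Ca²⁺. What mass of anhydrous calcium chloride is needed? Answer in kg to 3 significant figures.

(a) 29.8 kg; (b) 53.7 kg

(a) Volume: 257 m³ = 257,000 L.
(a) Alkalinity to add: (112 − 43) = 69 mg/L as CaCO₃ × 257,000 L = 17,730 g as CaCO₃.
(a) Equivalents: 17,730 g ÷ 50 g/eq = 354.7 eq.
(a) NaHCO₃ supplies 1 eq per mole → 354.7 mol.
(a) Mass: 354.7 mol × 84 g/mol = 29,790 g.

(b) Hardness to add: (223 − 112) = 111 mg/L as CaCO₃ × 436,000 L = 48,400 g as CaCO₃.
(b) Moles of Ca²⁺ (1 mol Ca²⁺ ≡ 1 mol CaCO₃): 48,400 / 100.1 g/mol = 483.5 mol.
(b) Mass of CaCl₂: 483.5 × 111 = 53,670 g.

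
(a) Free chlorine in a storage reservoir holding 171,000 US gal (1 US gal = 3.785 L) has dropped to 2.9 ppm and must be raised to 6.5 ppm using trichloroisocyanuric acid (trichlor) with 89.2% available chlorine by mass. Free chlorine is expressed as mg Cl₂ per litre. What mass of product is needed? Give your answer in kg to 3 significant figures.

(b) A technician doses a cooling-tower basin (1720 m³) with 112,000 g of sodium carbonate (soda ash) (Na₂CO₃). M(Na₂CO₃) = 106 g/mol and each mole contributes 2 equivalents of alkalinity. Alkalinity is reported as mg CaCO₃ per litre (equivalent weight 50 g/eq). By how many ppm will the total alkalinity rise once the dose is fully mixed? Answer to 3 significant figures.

(a) 2.61 kg; (b) 61.4 ppm

(a) Volume: 171,000 US gal × 3.785 L/gal = 647,235 L.
(a) Chlorine deficit: 6.5 − 2.9 = 3.6 ppm = 3.6 mg/L as Cl₂.
(a) Cl₂ equivalent needed: 3.6 mg/L × 647,235 L = 2,330,000 mg = 2330 g.
(a) Product at 89.2% available chlorine: 2330 / 0.892 = 2612 g.

(b) Volume: 1720 m³ = 1,720,000 L.
(b) Moles of Na₂CO₃: 112,000 g ÷ 106 g/mol = 1057 mol → 2113 eq of alkalinity.
(b) As CaCO₃: 2113 eq × 50 g/eq = 105,700 g.
(b) Rise: 105,700 g / 1,720,000 L × 1000 = 61.43 mg/L.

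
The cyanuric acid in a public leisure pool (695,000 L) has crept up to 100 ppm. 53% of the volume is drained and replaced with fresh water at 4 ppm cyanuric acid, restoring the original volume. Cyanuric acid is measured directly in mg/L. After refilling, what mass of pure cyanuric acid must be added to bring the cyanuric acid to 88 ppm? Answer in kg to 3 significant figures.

27.0 kg

After draining 53% and refilling: 100 × 0.47 + 4 × 0.53 = 49.12 ppm.
Deficit to target: 88 − 49.12 = 38.88 mg/L.
Mass: 38.88 mg/L × 695,000 L = 27,020 g cyanuric acid.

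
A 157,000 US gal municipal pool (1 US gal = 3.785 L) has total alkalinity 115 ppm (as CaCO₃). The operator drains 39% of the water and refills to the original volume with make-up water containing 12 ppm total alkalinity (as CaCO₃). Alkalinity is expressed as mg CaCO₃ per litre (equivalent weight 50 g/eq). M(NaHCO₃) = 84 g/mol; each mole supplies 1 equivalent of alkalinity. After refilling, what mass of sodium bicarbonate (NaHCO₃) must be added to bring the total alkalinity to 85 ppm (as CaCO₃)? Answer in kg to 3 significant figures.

Volume: 157,000 US gal × 3.785 L/gal = 594,245 L.
After draining 39% and refilling: 115 × 0.61 + 12 × 0.39 = 74.83 ppm.
Deficit to target: 85 − 74.83 = 10.17 mg/L.
As CaCO₃: 10.17 mg/L × 594,245 L = 6043 g; ÷ 50 g/eq ÷ 1 = 120.9 mol NaHCO₃.
Mass: 120.9 × 84 = 10,150 g.

10.2 kg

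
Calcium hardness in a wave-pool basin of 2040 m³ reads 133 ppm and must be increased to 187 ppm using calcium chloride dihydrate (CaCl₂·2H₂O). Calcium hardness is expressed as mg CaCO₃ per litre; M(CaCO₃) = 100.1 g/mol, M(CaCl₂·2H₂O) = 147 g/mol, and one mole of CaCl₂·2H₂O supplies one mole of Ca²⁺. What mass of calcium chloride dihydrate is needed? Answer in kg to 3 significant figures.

162 kg

Volume: 2040 m³ = 2,040,000 L.
Hardness to add: (187 − 133) = 54 mg/L as CaCO₃ × 2,040,000 L = 110,200 g as CaCO₃.
Moles of Ca²⁺ (1 mol Ca²⁺ ≡ 1 mol CaCO₃): 110,200 / 100.1 g/mol = 1100 mol.
Mass of CaCl₂·2H₂O: 1100 × 147 = 161,800 g.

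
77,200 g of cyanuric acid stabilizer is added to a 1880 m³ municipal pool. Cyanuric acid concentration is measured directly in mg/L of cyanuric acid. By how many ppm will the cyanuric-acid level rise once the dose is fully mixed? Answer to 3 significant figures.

Volume: 1880 m³ = 1,880,000 L.
Rise: 77,200 g / 1,880,000 L × 1000 = 41.06 mg/L.

41.1 ppm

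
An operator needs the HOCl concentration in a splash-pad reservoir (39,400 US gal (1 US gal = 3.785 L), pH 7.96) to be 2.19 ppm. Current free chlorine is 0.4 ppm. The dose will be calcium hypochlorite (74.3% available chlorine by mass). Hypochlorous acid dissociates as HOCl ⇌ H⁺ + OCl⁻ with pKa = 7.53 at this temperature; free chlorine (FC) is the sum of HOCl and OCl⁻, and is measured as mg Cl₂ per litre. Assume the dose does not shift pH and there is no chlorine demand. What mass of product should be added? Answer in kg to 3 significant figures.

1.54 kg

Volume: 39,400 US gal × 3.785 L/gal = 149,129 L.
[OCl⁻]/[HOCl] = 10^(pH − pKa) = 10^(7.96 − 7.53) = 2.692; fraction as HOCl = 1/(1 + 2.692) = 0.2709.
Free chlorine required for 2.19 ppm HOCl: 2.19 / 0.2709 = 8.084 ppm.
FC to add: 8.084 − 0.4 = 7.684 mg/L as Cl₂.
Cl₂ equivalent: 7.684 mg/L × 149,129 L = 1146 g.
Product at 74.3% available Cl: 1146 / 0.743 = 1542 g.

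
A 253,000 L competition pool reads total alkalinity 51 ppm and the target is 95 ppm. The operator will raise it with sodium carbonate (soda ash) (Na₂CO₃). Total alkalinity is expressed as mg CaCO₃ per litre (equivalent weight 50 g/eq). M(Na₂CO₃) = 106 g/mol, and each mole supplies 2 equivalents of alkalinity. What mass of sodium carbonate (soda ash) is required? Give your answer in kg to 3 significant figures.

Alkalinity to add: (95 − 51) = 44 mg/L as CaCO₃ × 253,000 L = 11,130 g as CaCO₃.
Equivalents: 11,130 g ÷ 50 g/eq = 222.6 eq.
Each mole of Na₂CO₃ supplies 2 eq, so 222.6 / 2 = 111.3 mol.
Mass: 111.3 mol × 106 g/mol = 11,800 g.

11.8 kg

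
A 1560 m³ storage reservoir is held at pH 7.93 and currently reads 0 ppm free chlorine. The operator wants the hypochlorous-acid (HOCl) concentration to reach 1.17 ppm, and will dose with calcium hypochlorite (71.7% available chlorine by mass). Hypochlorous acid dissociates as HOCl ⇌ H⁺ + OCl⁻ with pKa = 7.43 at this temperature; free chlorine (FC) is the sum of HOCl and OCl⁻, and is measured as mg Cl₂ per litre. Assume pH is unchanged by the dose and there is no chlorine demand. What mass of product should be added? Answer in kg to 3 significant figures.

Volume: 1560 m³ = 1,560,000 L.
[OCl⁻]/[HOCl] = 10^(pH − pKa) = 10^(7.93 − 7.43) = 3.162; fraction as HOCl = 1/(1 + 3.162) = 0.2403.
Free chlorine required for 1.17 ppm HOCl: 1.17 / 0.2403 = 4.87 ppm.
FC to add: 4.87 − 0 = 4.87 mg/L as Cl₂.
Cl₂ equivalent: 4.87 mg/L × 1,560,000 L = 7597 g.
Product at 71.7% available Cl: 7597 / 0.717 = 10,600 g.

10.6 kg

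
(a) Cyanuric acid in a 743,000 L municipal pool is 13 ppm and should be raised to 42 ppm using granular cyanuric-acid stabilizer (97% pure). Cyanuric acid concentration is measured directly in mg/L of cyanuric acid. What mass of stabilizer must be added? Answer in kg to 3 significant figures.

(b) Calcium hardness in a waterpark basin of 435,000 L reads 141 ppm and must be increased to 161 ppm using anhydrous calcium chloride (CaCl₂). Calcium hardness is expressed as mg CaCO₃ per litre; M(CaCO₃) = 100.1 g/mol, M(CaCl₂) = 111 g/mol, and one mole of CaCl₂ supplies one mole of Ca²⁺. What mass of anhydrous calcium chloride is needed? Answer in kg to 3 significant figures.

(a) 22.2 kg; (b) 9.65 kg

(a) CYA to add: (42 − 13) = 29 mg/L × 743,000 L = 21,550 g cyanuric acid.
(a) At 97% purity: 21,550 / 0.97 = 22,210 g product.

(b) Hardness to add: (161 − 141) = 20 mg/L as CaCO₃ × 435,000 L = 8700 g as CaCO₃.
(b) Moles of Ca²⁺ (1 mol Ca²⁺ ≡ 1 mol CaCO₃): 8700 / 100.1 g/mol = 86.91 mol.
(b) Mass of CaCl₂: 86.91 × 111 = 9647 g.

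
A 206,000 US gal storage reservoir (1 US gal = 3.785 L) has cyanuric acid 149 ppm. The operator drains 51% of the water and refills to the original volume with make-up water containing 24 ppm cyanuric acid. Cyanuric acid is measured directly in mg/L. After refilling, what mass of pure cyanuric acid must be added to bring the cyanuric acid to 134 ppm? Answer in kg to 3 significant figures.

38.0 kg

Volume: 206,000 US gal × 3.785 L/gal = 779,710 L.
After draining 51% and refilling: 149 × 0.49 + 24 × 0.51 = 85.25 ppm.
Deficit to target: 134 − 85.25 = 48.75 mg/L.
Mass: 48.75 mg/L × 779,710 L = 38,010 g cyanuric acid.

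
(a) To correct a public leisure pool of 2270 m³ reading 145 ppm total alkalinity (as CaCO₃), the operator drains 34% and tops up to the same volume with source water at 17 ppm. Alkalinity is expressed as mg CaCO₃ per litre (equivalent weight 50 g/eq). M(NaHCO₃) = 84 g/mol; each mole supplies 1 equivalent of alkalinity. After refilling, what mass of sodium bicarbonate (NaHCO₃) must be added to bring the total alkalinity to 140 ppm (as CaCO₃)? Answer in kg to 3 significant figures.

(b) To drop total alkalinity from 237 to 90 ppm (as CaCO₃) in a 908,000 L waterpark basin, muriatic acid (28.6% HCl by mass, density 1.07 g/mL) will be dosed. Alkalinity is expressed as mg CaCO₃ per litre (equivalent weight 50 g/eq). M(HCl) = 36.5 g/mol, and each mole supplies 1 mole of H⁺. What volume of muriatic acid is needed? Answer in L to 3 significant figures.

(a) 147 kg; (b) 318 L

(a) Volume: 2270 m³ = 2,270,000 L.
(a) After draining 34% and refilling: 145 × 0.66 + 17 × 0.34 = 101.48 ppm.
(a) Deficit to target: 140 − 101.48 = 38.52 mg/L.
(a) As CaCO₃: 38.52 mg/L × 2,270,000 L = 87,440 g; ÷ 50 g/eq ÷ 1 = 1749 mol NaHCO₃.
(a) Mass: 1749 × 84 = 146,900 g.

(b) Alkalinity to neutralize: (237 − 90) = 147 mg/L as CaCO₃ × 908,000 L = 133,500 g as CaCO₃.
(b) Equivalents of H⁺ required: 133,500 ÷ 50 g/eq = 2670 eq = 2670 mol HCl.
(b) Mass of HCl: 2670 × 36.5 = 97,440 g.
(b) Mass of 28.6% solution: 97,440 / 0.286 = 340,700 g.
(b) Volume: 340,700 g ÷ 1.07 g/mL = 318,400 mL.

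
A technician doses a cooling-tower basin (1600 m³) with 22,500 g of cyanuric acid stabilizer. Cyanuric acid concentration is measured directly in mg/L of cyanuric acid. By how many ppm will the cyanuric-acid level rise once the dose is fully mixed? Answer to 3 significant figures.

Volume: 1600 m³ = 1,600,000 L.
Rise: 22,500 g / 1,600,000 L × 1000 = 14.06 mg/L.

14.1 ppm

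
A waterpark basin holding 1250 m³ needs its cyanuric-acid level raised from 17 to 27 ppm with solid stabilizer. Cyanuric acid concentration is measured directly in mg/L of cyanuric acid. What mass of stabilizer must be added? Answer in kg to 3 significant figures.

Volume: 1250 m³ = 1,250,000 L.
CYA to add: (27 − 17) = 10 mg/L × 1,250,000 L = 12,500 g cyanuric acid.

12.5 kg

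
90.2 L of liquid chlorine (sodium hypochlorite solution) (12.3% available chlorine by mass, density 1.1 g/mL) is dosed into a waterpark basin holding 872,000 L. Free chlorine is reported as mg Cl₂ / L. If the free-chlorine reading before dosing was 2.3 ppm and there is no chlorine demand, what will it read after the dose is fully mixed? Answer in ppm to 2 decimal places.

16.30 ppm

Mass of solution: 90.2 L × 1000 mL/L × 1.1 g/mL = 99,220 g.
Available chlorine delivered: 99,220 g × 0.123 = 12,200 g as Cl₂.
Concentration rise: 12,200 g / 872,000 L = 14 mg/L = 14.00 ppm.
Final FC: 2.3 + 14.00 = 16.30 ppm.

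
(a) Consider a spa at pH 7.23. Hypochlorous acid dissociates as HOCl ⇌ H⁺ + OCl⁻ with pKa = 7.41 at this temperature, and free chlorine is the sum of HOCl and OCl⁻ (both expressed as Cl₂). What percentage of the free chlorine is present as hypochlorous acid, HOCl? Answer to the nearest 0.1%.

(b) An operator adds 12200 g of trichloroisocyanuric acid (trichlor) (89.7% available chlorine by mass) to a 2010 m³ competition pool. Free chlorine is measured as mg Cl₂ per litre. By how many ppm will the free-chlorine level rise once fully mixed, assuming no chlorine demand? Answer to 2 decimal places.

(a) 60.2%; (b) 5.44 ppm

(a) [OCl⁻]/[HOCl] = 10^(pH − pKa) = 10^(7.23 − 7.41) = 10^-0.18 = 0.6607.
(a) Fraction as HOCl = 1 / (1 + 0.6607) = 0.6022.

(b) Volume: 2010 m³ = 2,010,000 L.
(b) Available chlorine delivered: 12,200 g × 0.897 = 10,940 g as Cl₂.
(b) Concentration rise: 10,940 g / 2,010,000 L = 5.444 mg/L = 5.44 ppm.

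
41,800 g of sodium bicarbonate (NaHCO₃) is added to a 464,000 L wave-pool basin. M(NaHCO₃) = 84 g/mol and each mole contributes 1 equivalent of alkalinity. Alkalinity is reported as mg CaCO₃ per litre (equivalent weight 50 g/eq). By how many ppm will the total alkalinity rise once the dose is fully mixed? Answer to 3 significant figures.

Moles of NaHCO₃: 41,800 g ÷ 84 g/mol = 497.6 mol → 497.6 eq of alkalinity.
As CaCO₃: 497.6 eq × 50 g/eq = 24,880 g.
Rise: 24,880 g / 464,000 L × 1000 = 53.62 mg/L.

53.6 ppm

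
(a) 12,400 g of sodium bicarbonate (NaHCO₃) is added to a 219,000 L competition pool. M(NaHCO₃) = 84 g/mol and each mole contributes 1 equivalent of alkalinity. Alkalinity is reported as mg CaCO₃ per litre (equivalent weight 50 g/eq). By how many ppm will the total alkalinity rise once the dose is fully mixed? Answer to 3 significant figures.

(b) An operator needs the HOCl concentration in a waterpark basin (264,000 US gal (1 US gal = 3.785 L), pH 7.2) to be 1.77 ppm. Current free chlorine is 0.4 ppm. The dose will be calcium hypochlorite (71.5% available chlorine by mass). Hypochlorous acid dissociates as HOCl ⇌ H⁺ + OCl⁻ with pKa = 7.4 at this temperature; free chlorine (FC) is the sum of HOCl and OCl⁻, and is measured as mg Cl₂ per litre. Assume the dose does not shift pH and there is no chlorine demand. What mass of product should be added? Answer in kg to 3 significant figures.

(a) Moles of NaHCO₃: 12,400 g ÷ 84 g/mol = 147.6 mol → 147.6 eq of alkalinity.
(a) As CaCO₃: 147.6 eq × 50 g/eq = 7381 g.
(a) Rise: 7381 g / 219,000 L × 1000 = 33.7 mg/L.

(b) Volume: 264,000 US gal × 3.785 L/gal = 999,240 L.
(b) [OCl⁻]/[HOCl] = 10^(pH − pKa) = 10^(7.2 − 7.4) = 0.631; fraction as HOCl = 1/(1 + 0.631) = 0.6131.
(b) Free chlorine required for 1.77 ppm HOCl: 1.77 / 0.6131 = 2.887 ppm.
(b) FC to add: 2.887 − 0.4 = 2.487 mg/L as Cl₂.
(b) Cl₂ equivalent: 2.487 mg/L × 999,240 L = 2485 g.
(b) Product at 71.5% available Cl: 2485 / 0.715 = 3475 g.

(a) 33.7 ppm; (b) 3.48 kg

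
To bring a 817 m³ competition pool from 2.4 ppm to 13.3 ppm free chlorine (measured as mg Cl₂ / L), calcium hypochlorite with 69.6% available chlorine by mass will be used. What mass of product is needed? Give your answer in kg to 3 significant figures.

12.8 kg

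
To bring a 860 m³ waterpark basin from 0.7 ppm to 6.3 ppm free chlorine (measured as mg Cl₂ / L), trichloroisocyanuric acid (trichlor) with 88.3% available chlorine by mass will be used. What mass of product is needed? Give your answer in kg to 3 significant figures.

5.45 kg

Volume: 860 m³ = 860,000 L.
Chlorine deficit: 6.3 − 0.7 = 5.6 ppm = 5.6 mg/L as Cl₂.
Cl₂ equivalent needed: 5.6 mg/L × 860,000 L = 4,816,000 mg = 4816 g.
Product at 88.3% available chlorine: 4816 / 0.883 = 5454 g.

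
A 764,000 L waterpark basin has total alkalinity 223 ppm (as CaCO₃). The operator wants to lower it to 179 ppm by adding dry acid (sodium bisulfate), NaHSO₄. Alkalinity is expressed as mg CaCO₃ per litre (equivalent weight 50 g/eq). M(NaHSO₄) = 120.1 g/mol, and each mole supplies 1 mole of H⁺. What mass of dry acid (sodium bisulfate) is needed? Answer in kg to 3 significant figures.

80.7 kg

Alkalinity to neutralize: (223 − 179) = 44 mg/L as CaCO₃ × 764,000 L = 33,620 g as CaCO₃.
Equivalents of H⁺ required: 33,620 ÷ 50 g/eq = 672.3 eq = 672.3 mol NaHSO₄.
Mass of NaHSO₄: 672.3 × 120.1 = 80,750 g.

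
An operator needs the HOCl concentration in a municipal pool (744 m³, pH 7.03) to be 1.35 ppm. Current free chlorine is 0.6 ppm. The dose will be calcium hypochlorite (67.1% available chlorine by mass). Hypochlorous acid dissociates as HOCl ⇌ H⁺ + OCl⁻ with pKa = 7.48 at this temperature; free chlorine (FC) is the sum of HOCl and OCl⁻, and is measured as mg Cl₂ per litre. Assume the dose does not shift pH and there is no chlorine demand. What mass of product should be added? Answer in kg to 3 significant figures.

1.36 kg

Volume: 744 m³ = 744,000 L.
[OCl⁻]/[HOCl] = 10^(pH − pKa) = 10^(7.03 − 7.48) = 0.3548; fraction as HOCl = 1/(1 + 0.3548) = 0.7381.
Free chlorine required for 1.35 ppm HOCl: 1.35 / 0.7381 = 1.829 ppm.
FC to add: 1.829 − 0.6 = 1.229 mg/L as Cl₂.
Cl₂ equivalent: 1.229 mg/L × 744,000 L = 914.4 g.
Product at 67.1% available Cl: 914.4 / 0.671 = 1363 g.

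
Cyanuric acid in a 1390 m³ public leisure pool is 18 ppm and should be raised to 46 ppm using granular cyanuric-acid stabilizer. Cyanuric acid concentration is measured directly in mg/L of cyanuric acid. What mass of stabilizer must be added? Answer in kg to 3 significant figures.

38.9 kg

Volume: 1390 m³ = 1,390,000 L.
CYA to add: (46 − 18) = 28 mg/L × 1,390,000 L = 38,920 g cyanuric acid.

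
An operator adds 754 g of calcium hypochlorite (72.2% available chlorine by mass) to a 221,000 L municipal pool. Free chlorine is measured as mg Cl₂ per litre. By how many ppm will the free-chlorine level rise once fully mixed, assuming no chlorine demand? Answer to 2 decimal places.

2.46 ppm

Available chlorine delivered: 754 g × 0.722 = 544.4 g as Cl₂.
Concentration rise: 544.4 g / 221,000 L = 2.463 mg/L = 2.46 ppm.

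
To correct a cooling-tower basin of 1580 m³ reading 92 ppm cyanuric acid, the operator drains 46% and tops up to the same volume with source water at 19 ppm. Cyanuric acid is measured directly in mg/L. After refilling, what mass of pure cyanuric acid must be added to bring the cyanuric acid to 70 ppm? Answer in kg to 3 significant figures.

Volume: 1580 m³ = 1,580,000 L.
After draining 46% and refilling: 92 × 0.54 + 19 × 0.46 = 58.42 ppm.
Deficit to target: 70 − 58.42 = 11.58 mg/L.
Mass: 11.58 mg/L × 1,580,000 L = 18,300 g cyanuric acid.

18.3 kg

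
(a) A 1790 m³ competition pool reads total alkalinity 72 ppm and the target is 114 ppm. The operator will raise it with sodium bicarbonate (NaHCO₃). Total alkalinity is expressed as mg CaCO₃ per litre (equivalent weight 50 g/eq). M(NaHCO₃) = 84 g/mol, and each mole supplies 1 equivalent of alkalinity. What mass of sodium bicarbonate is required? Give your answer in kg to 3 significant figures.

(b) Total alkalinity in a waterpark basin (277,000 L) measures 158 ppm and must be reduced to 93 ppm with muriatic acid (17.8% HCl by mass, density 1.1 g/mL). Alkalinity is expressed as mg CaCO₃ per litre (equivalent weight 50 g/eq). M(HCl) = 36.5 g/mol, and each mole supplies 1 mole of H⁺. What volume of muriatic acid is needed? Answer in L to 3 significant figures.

(a) Volume: 1790 m³ = 1,790,000 L.
(a) Alkalinity to add: (114 − 72) = 42 mg/L as CaCO₃ × 1,790,000 L = 75,180 g as CaCO₃.
(a) Equivalents: 75,180 g ÷ 50 g/eq = 1504 eq.
(a) NaHCO₃ supplies 1 eq per mole → 1504 mol.
(a) Mass: 1504 mol × 84 g/mol = 126,300 g.

(b) Alkalinity to neutralize: (158 − 93) = 65 mg/L as CaCO₃ × 277,000 L = 18,000 g as CaCO₃.
(b) Equivalents of H⁺ required: 18,000 ÷ 50 g/eq = 360.1 eq = 360.1 mol HCl.
(b) Mass of HCl: 360.1 × 36.5 = 13,140 g.
(b) Mass of 17.8% solution: 13,140 / 0.178 = 73,840 g.
(b) Volume: 73,840 g ÷ 1.1 g/mL = 67,130 mL.

(a) 126 kg; (b) 67.1 L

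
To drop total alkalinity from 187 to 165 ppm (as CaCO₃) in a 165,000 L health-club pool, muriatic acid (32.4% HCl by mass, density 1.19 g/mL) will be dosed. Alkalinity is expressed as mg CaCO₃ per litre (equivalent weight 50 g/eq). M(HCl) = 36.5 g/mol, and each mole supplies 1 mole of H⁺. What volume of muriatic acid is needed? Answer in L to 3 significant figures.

Alkalinity to neutralize: (187 − 165) = 22 mg/L as CaCO₃ × 165,000 L = 3630 g as CaCO₃.
Equivalents of H⁺ required: 3630 ÷ 50 g/eq = 72.6 eq = 72.6 mol HCl.
Mass of HCl: 72.6 × 36.5 = 2650 g.
Mass of 32.4% solution: 2650 / 0.324 = 8179 g.
Volume: 8179 g ÷ 1.19 g/mL = 6873 mL.

6.87 L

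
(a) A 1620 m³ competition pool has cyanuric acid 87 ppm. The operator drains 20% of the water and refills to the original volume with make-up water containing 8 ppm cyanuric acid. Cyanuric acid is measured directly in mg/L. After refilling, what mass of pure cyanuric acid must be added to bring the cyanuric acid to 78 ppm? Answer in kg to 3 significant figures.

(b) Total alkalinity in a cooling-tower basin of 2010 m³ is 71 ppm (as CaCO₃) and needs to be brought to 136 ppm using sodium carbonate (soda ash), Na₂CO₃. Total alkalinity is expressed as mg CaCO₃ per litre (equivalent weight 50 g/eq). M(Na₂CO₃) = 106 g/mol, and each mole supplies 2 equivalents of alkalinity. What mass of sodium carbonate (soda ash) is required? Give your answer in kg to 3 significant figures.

(a) Volume: 1620 m³ = 1,620,000 L.
(a) After draining 20% and refilling: 87 × 0.80 + 8 × 0.20 = 71.2 ppm.
(a) Deficit to target: 78 − 71.2 = 6.8 mg/L.
(a) Mass: 6.8 mg/L × 1,620,000 L = 11,020 g cyanuric acid.

(b) Volume: 2010 m³ = 2,010,000 L.
(b) Alkalinity to add: (136 − 71) = 65 mg/L as CaCO₃ × 2,010,000 L = 130,600 g as CaCO₃.
(b) Equivalents: 130,600 g ÷ 50 g/eq = 2613 eq.
(b) Each mole of Na₂CO₃ supplies 2 eq, so 2613 / 2 = 1306 mol.
(b) Mass: 1306 mol × 106 g/mol = 138,500 g.

(a) 11.0 kg; (b) 138 kg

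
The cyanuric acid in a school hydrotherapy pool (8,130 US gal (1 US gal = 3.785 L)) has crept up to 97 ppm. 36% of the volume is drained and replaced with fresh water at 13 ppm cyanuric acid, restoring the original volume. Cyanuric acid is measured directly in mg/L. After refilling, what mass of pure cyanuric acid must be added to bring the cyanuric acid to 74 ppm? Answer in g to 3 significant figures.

223 g

Volume: 8,130 US gal × 3.785 L/gal = 30,772 L.
After draining 36% and refilling: 97 × 0.64 + 13 × 0.36 = 66.76 ppm.
Deficit to target: 74 − 66.76 = 7.24 mg/L.
Mass: 7.24 mg/L × 30,772 L = 222.8 g cyanuric acid.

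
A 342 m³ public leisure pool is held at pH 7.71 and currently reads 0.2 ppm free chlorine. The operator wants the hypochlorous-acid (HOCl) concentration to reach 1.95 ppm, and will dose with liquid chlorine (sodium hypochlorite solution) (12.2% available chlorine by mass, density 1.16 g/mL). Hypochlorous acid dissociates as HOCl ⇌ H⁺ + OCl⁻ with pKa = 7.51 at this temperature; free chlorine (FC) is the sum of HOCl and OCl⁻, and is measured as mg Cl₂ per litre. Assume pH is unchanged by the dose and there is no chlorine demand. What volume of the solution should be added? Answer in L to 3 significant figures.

11.7 L

Volume: 342 m³ = 342,000 L.
[OCl⁻]/[HOCl] = 10^(pH − pKa) = 10^(7.71 − 7.51) = 1.585; fraction as HOCl = 1/(1 + 1.585) = 0.3869.
Free chlorine required for 1.95 ppm HOCl: 1.95 / 0.3869 = 5.041 ppm.
FC to add: 5.041 − 0.2 = 4.841 mg/L as Cl₂.
Cl₂ equivalent: 4.841 mg/L × 342,000 L = 1655 g.
Product at 12.2% available Cl: 1655 / 0.122 = 13,570 g.
Volume: 13,570 g ÷ 1.16 g/mL = 11,700 mL.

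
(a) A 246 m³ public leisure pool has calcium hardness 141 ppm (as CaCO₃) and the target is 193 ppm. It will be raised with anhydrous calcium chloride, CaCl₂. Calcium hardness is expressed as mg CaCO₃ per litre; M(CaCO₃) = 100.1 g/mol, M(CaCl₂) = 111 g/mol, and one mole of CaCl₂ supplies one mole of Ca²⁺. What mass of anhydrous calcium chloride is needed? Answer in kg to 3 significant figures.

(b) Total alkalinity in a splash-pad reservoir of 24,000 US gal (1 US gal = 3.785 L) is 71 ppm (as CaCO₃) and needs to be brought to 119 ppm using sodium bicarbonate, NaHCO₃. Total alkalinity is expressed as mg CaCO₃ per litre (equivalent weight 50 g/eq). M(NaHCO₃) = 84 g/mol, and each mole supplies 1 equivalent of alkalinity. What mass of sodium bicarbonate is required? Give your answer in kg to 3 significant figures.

(a) Volume: 246 m³ = 246,000 L.
(a) Hardness to add: (193 − 141) = 52 mg/L as CaCO₃ × 246,000 L = 12,790 g as CaCO₃.
(a) Moles of Ca²⁺ (1 mol Ca²⁺ ≡ 1 mol CaCO₃): 12,790 / 100.1 g/mol = 127.8 mol.
(a) Mass of CaCl₂: 127.8 × 111 = 14,180 g.

(b) Volume: 24,000 US gal × 3.785 L/gal = 90,840 L.
(b) Alkalinity to add: (119 − 71) = 48 mg/L as CaCO₃ × 90,840 L = 4360 g as CaCO₃.
(b) Equivalents: 4360 g ÷ 50 g/eq = 87.21 eq.
(b) NaHCO₃ supplies 1 eq per mole → 87.21 mol.
(b) Mass: 87.21 mol × 84 g/mol = 7325 g.

(a) 14.2 kg; (b) 7.33 kg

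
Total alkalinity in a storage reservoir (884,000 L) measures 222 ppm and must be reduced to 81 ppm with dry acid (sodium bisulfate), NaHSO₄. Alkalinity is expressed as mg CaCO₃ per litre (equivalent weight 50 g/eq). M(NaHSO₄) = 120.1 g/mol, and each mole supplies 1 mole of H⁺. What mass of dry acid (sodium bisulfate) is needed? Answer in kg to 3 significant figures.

299 kg

Alkalinity to neutralize: (222 − 81) = 141 mg/L as CaCO₃ × 884,000 L = 124,600 g as CaCO₃.
Equivalents of H⁺ required: 124,600 ÷ 50 g/eq = 2493 eq = 2493 mol NaHSO₄.
Mass of NaHSO₄: 2493 × 120.1 = 299,400 g.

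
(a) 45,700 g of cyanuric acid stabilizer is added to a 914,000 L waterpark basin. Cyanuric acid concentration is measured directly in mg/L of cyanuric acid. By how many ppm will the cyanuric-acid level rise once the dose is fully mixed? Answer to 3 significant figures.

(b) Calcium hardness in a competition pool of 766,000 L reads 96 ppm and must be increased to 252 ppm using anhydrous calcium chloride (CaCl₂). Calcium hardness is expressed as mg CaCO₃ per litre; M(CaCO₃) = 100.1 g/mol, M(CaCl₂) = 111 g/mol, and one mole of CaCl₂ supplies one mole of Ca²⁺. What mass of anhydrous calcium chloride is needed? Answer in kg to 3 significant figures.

(a) Rise: 45,700 g / 914,000 L × 1000 = 50 mg/L.

(b) Hardness to add: (252 − 96) = 156 mg/L as CaCO₃ × 766,000 L = 119,500 g as CaCO₃.
(b) Moles of Ca²⁺ (1 mol Ca²⁺ ≡ 1 mol CaCO₃): 119,500 / 100.1 g/mol = 1194 mol.
(b) Mass of CaCl₂: 1194 × 111 = 132,500 g.

(a) 50.0 ppm; (b) 133 kg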